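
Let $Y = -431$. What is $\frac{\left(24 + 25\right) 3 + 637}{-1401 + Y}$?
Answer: $- \frac{98}{229} \approx -0.42795$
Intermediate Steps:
$\frac{\left(24 + 25\right) 3 + 637}{-1401 + Y} = \frac{\left(24 + 25\right) 3 + 637}{-1401 - 431} = \frac{49 \cdot 3 + 637}{-1832} = \left(147 + 637\right) \left(- \frac{1}{1832}\right) = 784 \left(- \frac{1}{1832}\right) = - \frac{98}{229}$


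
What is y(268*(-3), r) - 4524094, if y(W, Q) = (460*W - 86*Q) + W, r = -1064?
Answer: -4803234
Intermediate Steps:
y(W, Q) = -86*Q + 461*W (y(W, Q) = (-86*Q + 460*W) + W = -86*Q + 461*W)
y(268*(-3), r) - 4524094 = (-86*(-1064) + 461*(268*(-3))) - 4524094 = (91504 + 461*(-804)) - 4524094 = (91504 - 370644) - 4524094 = -279140 - 4524094 = -4803234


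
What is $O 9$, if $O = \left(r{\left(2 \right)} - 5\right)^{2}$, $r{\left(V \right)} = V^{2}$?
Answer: $9$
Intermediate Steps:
$O = 1$ ($O = \left(2^{2} - 5\right)^{2} = \left(4 - 5\right)^{2} = \left(-1\right)^{2} = 1$)
$O 9 = 1 \cdot 9 = 9$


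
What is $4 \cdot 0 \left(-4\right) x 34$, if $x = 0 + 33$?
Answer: $0$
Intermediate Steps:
$x = 33$
$4 \cdot 0 \left(-4\right) x 34 = 4 \cdot 0 \left(-4\right) 33 \cdot 34 = 0 \left(-4\right) 33 \cdot 34 = 0 \cdot 33 \cdot 34 = 0 \cdot 34 = 0$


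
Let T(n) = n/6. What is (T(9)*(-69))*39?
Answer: -8073/2 ≈ -4036.5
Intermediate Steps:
T(n) = n/6 (T(n) = n*(1/6) = n/6)
(T(9)*(-69))*39 = (((1/6)*9)*(-69))*39 = ((3/2)*(-69))*39 = -207/2*39 = -8073/2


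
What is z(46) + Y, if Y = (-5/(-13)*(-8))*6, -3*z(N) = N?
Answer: -1318/39 ≈ -33.795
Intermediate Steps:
z(N) = -N/3
Y = -240/13 (Y = (-5*(-1/13)*(-8))*6 = ((5/13)*(-8))*6 = -40/13*6 = -240/13 ≈ -18.462)
z(46) + Y = -⅓*46 - 240/13 = -46/3 - 240/13 = -1318/39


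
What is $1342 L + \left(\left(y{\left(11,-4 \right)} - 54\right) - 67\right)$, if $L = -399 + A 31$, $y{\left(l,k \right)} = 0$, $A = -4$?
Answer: $-701987$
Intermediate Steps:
$L = -523$ ($L = -399 - 124 = -523$)
$1342 L + \left(\left(y{\left(11,-4 \right)} - 54\right) - 67\right) = 1342 \left(-523\right) + \left(\left(0 - 54\right) - 67\right) = -701866 - 121 = -701987$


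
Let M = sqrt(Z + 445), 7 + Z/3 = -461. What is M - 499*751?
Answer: -374749 + I*sqrt(959) ≈ -3.7475e+5 + 30.968*I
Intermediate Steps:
Z = -1404 (Z = -21 + 3*(-461) = -21 - 1383 = -1404)
M = I*sqrt(959) (M = sqrt(-1404 + 445) = sqrt(-959) = I*sqrt(959) ≈ 30.968*I)
M - 499*751 = I*sqrt(959) - 499*751 = I*sqrt(959) - 374749 = -374749 + I*sqrt(959)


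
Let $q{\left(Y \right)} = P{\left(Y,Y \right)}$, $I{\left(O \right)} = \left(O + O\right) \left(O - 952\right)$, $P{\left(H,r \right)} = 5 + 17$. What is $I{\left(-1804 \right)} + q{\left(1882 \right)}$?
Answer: $9943670$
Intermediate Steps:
$P{\left(H,r \right)} = 22$
$I{\left(O \right)} = 2 O \left(-952 + O\right)$
$q{\left(Y \right)} = 22$
$I{\left(-1804 \right)} + q{\left(1882 \right)} = 2 \left(-1804\right) \left(-952 - 1804\right) + 22 = 2 \left(-1804\right) \left(-2756\right) + 22 = 9943648 + 22 = 9943670$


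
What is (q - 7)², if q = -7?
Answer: 196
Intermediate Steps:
(q - 7)² = (-7 - 7)² = (-14)² = 196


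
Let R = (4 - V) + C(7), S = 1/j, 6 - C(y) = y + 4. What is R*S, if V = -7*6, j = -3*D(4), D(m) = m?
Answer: -41/12 ≈ -3.4167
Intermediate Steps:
C(y) = 2 - y (C(y) = 6 - (y + 4) = 6 - (4 + y) = 6 + (-4 - y) = 2 - y)
j = -12 (j = -3*4 = -12)
V = -42
S = -1/12 (S = 1/(-12) = -1/12 ≈ -0.083333)
R = 41 (R = (4 - 1*(-42)) + (2 - 1*7) = (4 + 42) + (2 - 7) = 46 - 5 = 41)
R*S = 41*(-1/12) = -41/12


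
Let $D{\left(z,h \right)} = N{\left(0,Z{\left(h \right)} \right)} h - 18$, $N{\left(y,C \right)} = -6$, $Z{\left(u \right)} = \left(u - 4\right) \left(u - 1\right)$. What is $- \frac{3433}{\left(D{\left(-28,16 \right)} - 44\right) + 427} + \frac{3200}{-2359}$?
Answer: $- \frac{8959247}{634571} \approx -14.119$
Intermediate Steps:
$Z{\left(u \right)} = \left(-1 + u\right) \left(-4 + u\right)$ ($Z{\left(u \right)} = \left(-4 + u\right) \left(-1 + u\right) = \left(-1 + u\right) \left(-4 + u\right)$)
$D{\left(z,h \right)} = -18 - 6 h$ ($D{\left(z,h \right)} = - 6 h - 18 = -18 - 6 h$)
$- \frac{3433}{\left(D{\left(-28,16 \right)} - 44\right) + 427} + \frac{3200}{-2359} = - \frac{3433}{\left(\left(-18 - 96\right) - 44\right) + 427} + \frac{3200}{-2359} = - \frac{3433}{\left(\left(-18 - 96\right) - 44\right) + 427} + 3200 \left(- \frac{1}{2359}\right) = - \frac{3433}{\left(-114 - 44\right) + 427} - \frac{3200}{2359} = - \frac{3433}{-158 + 427} - \frac{3200}{2359} = - \frac{3433}{269} - \frac{3200}{2359} = - \frac{8959247}{634571}$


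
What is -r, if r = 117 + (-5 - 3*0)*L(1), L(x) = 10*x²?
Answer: -67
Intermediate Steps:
r = 67 (r = 117 + (-5 - 3*0)*(10*1²) = 117 + (-5 + 0)*(10*1) = 117 - 5*10 = 117 - 50 = 67)
-r = -1*67 = -67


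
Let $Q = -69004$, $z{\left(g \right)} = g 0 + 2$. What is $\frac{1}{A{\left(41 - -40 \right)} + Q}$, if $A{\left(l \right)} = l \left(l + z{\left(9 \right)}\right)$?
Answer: $- \frac{1}{62281} \approx -1.6056 \cdot 10^{-5}$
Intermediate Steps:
$z{\left(g \right)} = 2$ ($z{\left(g \right)} = 0 + 2 = 2$)
$A{\left(l \right)} = l \left(2 + l\right)$ ($A{\left(l \right)} = l \left(l + 2\right) = l \left(2 + l\right)$)
$\frac{1}{A{\left(41 - -40 \right)} + Q} = \frac{1}{\left(41 - -40\right) \left(2 + \left(41 - -40\right)\right) - 69004} = \frac{1}{\left(41 + 40\right) \left(2 + \left(41 + 40\right)\right) - 69004} = \frac{1}{81 \left(2 + 81\right) - 69004} = \frac{1}{81 \cdot 83 - 69004} = \frac{1}{6723 - 69004} = \frac{1}{-62281} = - \frac{1}{62281}$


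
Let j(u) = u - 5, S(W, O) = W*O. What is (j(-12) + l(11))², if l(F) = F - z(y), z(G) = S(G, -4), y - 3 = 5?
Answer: 676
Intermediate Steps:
S(W, O) = O*W
y = 8 (y = 3 + 5 = 8)
z(G) = -4*G
j(u) = -5 + u
l(F) = 32 + F (l(F) = F - (-4)*8 = F - 1*(-32) = F + 32 = 32 + F)
(j(-12) + l(11))² = ((-5 - 12) + (32 + 11))² = (-17 + 43)² = 26² = 676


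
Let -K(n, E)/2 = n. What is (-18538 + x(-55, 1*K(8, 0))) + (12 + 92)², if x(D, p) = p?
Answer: -7738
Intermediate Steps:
K(n, E) = -2*n
(-18538 + x(-55, 1*K(8, 0))) + (12 + 92)² = (-18538 + 1*(-2*8)) + (12 + 92)² = (-18538 + 1*(-16)) + 104² = (-18538 - 16) + 10816 = -18554 + 10816 = -7738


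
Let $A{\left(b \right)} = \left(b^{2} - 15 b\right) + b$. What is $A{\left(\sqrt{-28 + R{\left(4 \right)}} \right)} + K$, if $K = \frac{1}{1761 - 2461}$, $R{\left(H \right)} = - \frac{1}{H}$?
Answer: $- \frac{4944}{175} - 7 i \sqrt{113} \approx -28.251 - 74.411 i$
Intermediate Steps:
$K = - \frac{1}{700}$ ($K = \frac{1}{-700} = - \frac{1}{700} \approx -0.0014286$)
$A{\left(b \right)} = b^{2} - 14 b$
$A{\left(\sqrt{-28 + R{\left(4 \right)}} \right)} + K = \sqrt{-28 - \frac{1}{4}} \left(-14 + \sqrt{-28 - \frac{1}{4}}\right) - \frac{1}{700} = \sqrt{- \frac{113}{4}} \left(-14 + \sqrt{- \frac{113}{4}}\right) - \frac{1}{700} = \frac{i \sqrt{113}}{2} \left(-14 + \frac{i \sqrt{113}}{2}\right) - \frac{1}{700} = \frac{i \sqrt{113} \left(-14 + \frac{i \sqrt{113}}{2}\right)}{2} - \frac{1}{700} = - \frac{1}{700} + \frac{i \sqrt{113} \left(-14 + \frac{i \sqrt{113}}{2}\right)}{2}$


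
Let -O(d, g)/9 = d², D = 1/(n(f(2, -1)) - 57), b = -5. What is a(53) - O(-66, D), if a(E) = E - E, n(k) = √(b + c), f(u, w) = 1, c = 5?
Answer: 39204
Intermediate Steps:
n(k) = 0 (n(k) = √(-5 + 5) = √0 = 0)
D = -1/57 (D = 1/(0 - 57) = 1/(-57) = -1/57 ≈ -0.017544)
a(E) = 0
O(d, g) = -9*d²
a(53) - O(-66, D) = 0 - (-9)*(-66)² = 0 - (-9)*4356 = 0 - 1*(-39204) = 0 + 39204 = 39204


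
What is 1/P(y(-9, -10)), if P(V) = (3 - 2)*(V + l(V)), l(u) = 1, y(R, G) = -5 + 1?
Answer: -⅓ ≈ -0.33333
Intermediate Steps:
y(R, G) = -4
P(V) = 1 + V (P(V) = (3 - 2)*(V + 1) = 1*(1 + V) = 1 + V)
1/P(y(-9, -10)) = 1/(1 - 4) = 1/(-3) = -⅓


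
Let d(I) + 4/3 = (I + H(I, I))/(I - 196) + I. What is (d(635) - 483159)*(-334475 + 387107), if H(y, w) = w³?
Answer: 2327381180304/439 ≈ 5.3016e+9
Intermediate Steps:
d(I) = -4/3 + I + (I + I³)/(-196 + I) (d(I) = -4/3 + ((I + I³)/(I - 196) + I) = -4/3 + ((I + I³)/(-196 + I) + I) = -4/3 + (I + (I + I³)/(-196 + I)) = -4/3 + I + (I + I³)/(-196 + I))
(d(635) - 483159)*(-334475 + 387107) = ((784/3 + 635² + 635³ - 589/3*635)/(-196 + 635) - 483159)*(-334475 + 387107) = ((784/3 + 403225 + 256047875 - 374015/3)/439 - 483159)*52632 = ((1/439)*(768980069/3) - 483159)*52632 = (768980069/1317 - 483159)*52632 = (132659666/1317)*52632 = 2327381180304/439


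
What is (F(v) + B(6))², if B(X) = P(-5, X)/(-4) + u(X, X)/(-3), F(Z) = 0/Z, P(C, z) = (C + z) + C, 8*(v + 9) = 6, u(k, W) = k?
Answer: 1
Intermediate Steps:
v = -33/4 (v = -9 + (⅛)*6 = -9 + ¾ = -33/4 ≈ -8.2500)
P(C, z) = z + 2*C
F(Z) = 0
B(X) = 5/2 - 7*X/12 (B(X) = (X + 2*(-5))/(-4) + X/(-3) = (X - 10)*(-¼) + X*(-⅓) = (-10 + X)*(-¼) - X/3 = (5/2 - X/4) - X/3 = 5/2 - 7*X/12)
(F(v) + B(6))² = (0 + (5/2 - 7/12*6))² = (0 + (5/2 - 7/2))² = (0 - 1)² = (-1)² = 1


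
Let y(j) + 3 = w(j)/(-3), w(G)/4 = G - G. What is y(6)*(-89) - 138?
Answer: 129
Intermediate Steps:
w(G) = 0 (w(G) = 4*(G - G) = 4*0 = 0)
y(j) = -3 (y(j) = -3 + 0/(-3) = -3 + 0*(-⅓) = -3 + 0 = -3)
y(6)*(-89) - 138 = -3*(-89) - 138 = 267 - 138 = 129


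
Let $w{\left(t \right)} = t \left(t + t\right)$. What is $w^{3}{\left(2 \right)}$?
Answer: $512$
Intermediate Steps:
$w{\left(t \right)} = 2 t^{2}$ ($w{\left(t \right)} = t 2 t = 2 t^{2}$)
$w^{3}{\left(2 \right)} = \left(2 \cdot 2^{2}\right)^{3} = \left(2 \cdot 4\right)^{3} = 8^{3} = 512$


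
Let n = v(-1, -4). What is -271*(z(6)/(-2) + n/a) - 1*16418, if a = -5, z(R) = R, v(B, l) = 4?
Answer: -76941/5 ≈ -15388.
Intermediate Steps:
n = 4
-271*(z(6)/(-2) + n/a) - 1*16418 = -271*(6/(-2) + 4/(-5)) - 1*16418 = -271*(6*(-1/2) + 4*(-1/5)) - 16418 = -271*(-3 - 4/5) - 16418 = -271*(-19/5) - 16418 = 5149/5 - 16418 = -76941/5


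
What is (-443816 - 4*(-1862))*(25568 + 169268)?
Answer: -85020195648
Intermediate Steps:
(-443816 - 4*(-1862))*(25568 + 169268) = (-443816 + 7448)*194836 = -436368*194836 = -85020195648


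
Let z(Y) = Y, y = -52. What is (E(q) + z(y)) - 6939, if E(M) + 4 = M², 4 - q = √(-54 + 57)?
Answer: -6995 + (4 - √3)² ≈ -6989.9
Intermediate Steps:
q = 4 - √3 (q = 4 - √(-54 + 57) = 4 - √3 ≈ 2.2679)
E(M) = -4 + M²
(E(q) + z(y)) - 6939 = ((-4 + (4 - √3)²) - 52) - 6939 = (-56 + (4 - √3)²) - 6939 = -6995 + (4 - √3)²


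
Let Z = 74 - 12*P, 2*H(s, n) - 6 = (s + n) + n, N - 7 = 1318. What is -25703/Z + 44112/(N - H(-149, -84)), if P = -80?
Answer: 107213/21714 ≈ 4.9375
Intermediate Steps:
N = 1325 (N = 7 + 1318 = 1325)
H(s, n) = 3 + n + s/2 (H(s, n) = 3 + ((s + n) + n)/2 = 3 + ((n + s) + n)/2 = 3 + (s + 2*n)/2 = 3 + (n + s/2) = 3 + n + s/2)
Z = 1034 (Z = 74 - 12*(-80) = 74 + 960 = 1034)
-25703/Z + 44112/(N - H(-149, -84)) = -25703/1034 + 44112/(1325 - (3 - 84 + (½)*(-149))) = -25703*1/1034 + 44112/(1325 - (3 - 84 - 149/2)) = -25703/1034 + 44112/(1325 - 1*(-311/2)) = -25703/1034 + 44112/(1325 + 311/2) = -25703/1034 + 44112/(2961/2) = -25703/1034 + 44112*(2/2961) = -25703/1034 + 29408/987 = 107213/21714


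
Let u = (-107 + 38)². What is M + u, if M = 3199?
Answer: 7960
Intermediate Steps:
u = 4761 (u = (-69)² = 4761)
M + u = 3199 + 4761 = 7960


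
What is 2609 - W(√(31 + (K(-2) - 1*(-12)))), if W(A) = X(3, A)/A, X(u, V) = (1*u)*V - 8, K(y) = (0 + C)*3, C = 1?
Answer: 2606 + 4*√46/23 ≈ 2607.2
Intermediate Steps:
K(y) = 3 (K(y) = (0 + 1)*3 = 1*3 = 3)
X(u, V) = -8 + V*u (X(u, V) = u*V - 8 = V*u - 8 = -8 + V*u)
W(A) = (-8 + 3*A)/A (W(A) = (-8 + A*3)/A = (-8 + 3*A)/A)
2609 - W(√(31 + (K(-2) - 1*(-12)))) = 2609 - (3 - 8/√(31 + (3 - 1*(-12)))) = 2609 - (3 - 8/√(31 + (3 + 12))) = 2609 - (3 - 8/√(31 + 15)) = 2609 - (3 - 8*√46/46) = 2609 - (3 - 4*√46/23) = 2609 + (-3 + 4*√46/23) = 2606 + 4*√46/23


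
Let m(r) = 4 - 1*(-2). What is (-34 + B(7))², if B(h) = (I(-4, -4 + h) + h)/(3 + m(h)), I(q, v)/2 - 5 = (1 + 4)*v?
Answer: 67081/81 ≈ 828.16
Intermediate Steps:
I(q, v) = 10 + 10*v (I(q, v) = 10 + 2*((1 + 4)*v) = 10 + 2*(5*v) = 10 + 10*v)
m(r) = 6 (m(r) = 4 + 2 = 6)
B(h) = -10/3 + 11*h/9 (B(h) = ((10 + 10*(-4 + h)) + h)/(3 + 6) = ((10 + (-40 + 10*h)) + h)/9 = ((-30 + 10*h) + h)*(⅑) = (-30 + 11*h)*(⅑) = -10/3 + 11*h/9)
(-34 + B(7))² = (-34 + (-10/3 + (11/9)*7))² = (-34 + (-10/3 + 77/9))² = (-34 + 47/9)² = (-259/9)² = 67081/81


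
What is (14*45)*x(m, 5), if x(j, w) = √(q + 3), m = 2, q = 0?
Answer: 630*√3 ≈ 1091.2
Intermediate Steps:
x(j, w) = √3 (x(j, w) = √(0 + 3) = √3)
(14*45)*x(m, 5) = (14*45)*√3 = 630*√3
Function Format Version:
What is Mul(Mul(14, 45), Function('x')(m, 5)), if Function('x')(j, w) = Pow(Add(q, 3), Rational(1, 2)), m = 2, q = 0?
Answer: Mul(630, Pow(3, Rational(1, 2))) ≈ 1091.2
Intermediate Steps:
Function('x')(j, w) = Pow(3, Rational(1, 2)) (Function('x')(j, w) = Pow(Add(0, 3), Rational(1, 2)) = Pow(3, Rational(1, 2)))
Mul(Mul(14, 45), Function('x')(m, 5)) = Mul(Mul(14, 45), Pow(3, Rational(1, 2))) = Mul(630, Pow(3, Rational(1, 2)))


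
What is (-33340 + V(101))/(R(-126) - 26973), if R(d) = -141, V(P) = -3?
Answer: 33343/27114 ≈ 1.2297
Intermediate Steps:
(-33340 + V(101))/(R(-126) - 26973) = (-33340 - 3)/(-141 - 26973) = -33343/(-27114) = -33343*(-1/27114) = 33343/27114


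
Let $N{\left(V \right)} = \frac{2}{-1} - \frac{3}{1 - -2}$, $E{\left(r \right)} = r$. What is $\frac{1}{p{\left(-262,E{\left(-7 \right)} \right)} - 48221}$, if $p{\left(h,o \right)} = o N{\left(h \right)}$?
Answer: $- \frac{1}{48200} \approx -2.0747 \cdot 10^{-5}$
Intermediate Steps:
$N{\left(V \right)} = -3$ ($N{\left(V \right)} = 2 \left(-1\right) - \frac{3}{1 + 2} = -2 - \frac{3}{3} = -2 - 1 = -3$)
$p{\left(h,o \right)} = - 3 o$ ($p{\left(h,o \right)} = o \left(-3\right) = - 3 o$)
$\frac{1}{p{\left(-262,E{\left(-7 \right)} \right)} - 48221} = \frac{1}{\left(-3\right) \left(-7\right) - 48221} = \frac{1}{21 - 48221} = \frac{1}{-48200} = - \frac{1}{48200}$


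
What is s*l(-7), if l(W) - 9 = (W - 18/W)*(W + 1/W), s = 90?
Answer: 179190/49 ≈ 3656.9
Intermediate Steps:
l(W) = 9 + (W + 1/W)*(W - 18/W) (l(W) = 9 + (W - 18/W)*(W + 1/W) = 9 + (W + 1/W)*(W - 18/W))
s*l(-7) = 90*(-8 + (-7)² - 18/(-7)²) = 90*(-8 + 49 - 18*1/49) = 90*(-8 + 49 - 18/49) = 90*(1991/49) = 179190/49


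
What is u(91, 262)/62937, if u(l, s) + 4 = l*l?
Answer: 2759/20979 ≈ 0.13151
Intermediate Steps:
u(l, s) = -4 + l² (u(l, s) = -4 + l*l = -4 + l²)
u(91, 262)/62937 = (-4 + 91²)/62937 = (-4 + 8281)*(1/62937) = 8277*(1/62937) = 2759/20979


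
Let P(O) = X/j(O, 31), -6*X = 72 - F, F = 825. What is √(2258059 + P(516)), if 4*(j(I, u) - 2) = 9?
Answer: 13*√3861465/17 ≈ 1502.7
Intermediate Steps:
X = 251/2 (X = -(72 - 1*825)/6 = -(72 - 825)/6 = -⅙*(-753) = 251/2 ≈ 125.50)
j(I, u) = 17/4 (j(I, u) = 2 + (¼)*9 = 2 + 9/4 = 17/4)
P(O) = 502/17 (P(O) = 251/(2*(17/4)) = (251/2)*(4/17) = 502/17)
√(2258059 + P(516)) = √(2258059 + 502/17) = √(38387505/17) = 13*√3861465/17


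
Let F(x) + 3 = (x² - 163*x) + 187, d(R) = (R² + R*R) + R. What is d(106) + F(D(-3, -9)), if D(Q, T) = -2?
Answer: 23092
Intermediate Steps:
d(R) = R + 2*R² (d(R) = (R² + R²) + R = 2*R² + R = R + 2*R²)
F(x) = 184 + x² - 163*x (F(x) = -3 + ((x² - 163*x) + 187) = -3 + (187 + x² - 163*x) = 184 + x² - 163*x)
d(106) + F(D(-3, -9)) = 106*(1 + 2*106) + (184 + (-2)² - 163*(-2)) = 106*(1 + 212) + (184 + 4 + 326) = 106*213 + 514 = 22578 + 514 = 23092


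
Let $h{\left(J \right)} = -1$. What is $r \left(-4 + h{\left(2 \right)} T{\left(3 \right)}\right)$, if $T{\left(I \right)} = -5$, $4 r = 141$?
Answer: $\frac{141}{4} \approx 35.25$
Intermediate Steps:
$r = \frac{141}{4}$ ($r = \frac{1}{4} \cdot 141 = \frac{141}{4} \approx 35.25$)
$r \left(-4 + h{\left(2 \right)} T{\left(3 \right)}\right) = \frac{141 \left(-4 - -5\right)}{4} = \frac{141 \left(-4 + 5\right)}{4} = \frac{141}{4} \cdot 1 = \frac{141}{4}$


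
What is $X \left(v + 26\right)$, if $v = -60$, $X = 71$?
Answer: $-2414$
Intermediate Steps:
$X \left(v + 26\right) = 71 \left(-60 + 26\right) = 71 \left(-34\right) = -2414$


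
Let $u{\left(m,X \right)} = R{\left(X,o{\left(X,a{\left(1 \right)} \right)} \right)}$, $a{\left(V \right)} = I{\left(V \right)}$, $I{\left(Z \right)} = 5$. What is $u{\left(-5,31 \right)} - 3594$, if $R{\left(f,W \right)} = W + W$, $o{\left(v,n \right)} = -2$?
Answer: $-3598$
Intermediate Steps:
$a{\left(V \right)} = 5$
$R{\left(f,W \right)} = 2 W$
$u{\left(m,X \right)} = -4$ ($u{\left(m,X \right)} = 2 \left(-2\right) = -4$)
$u{\left(-5,31 \right)} - 3594 = -4 - 3594 = -3598$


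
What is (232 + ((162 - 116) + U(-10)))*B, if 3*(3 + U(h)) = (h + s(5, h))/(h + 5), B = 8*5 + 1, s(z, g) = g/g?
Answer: 56498/5 ≈ 11300.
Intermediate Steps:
s(z, g) = 1
B = 41 (B = 40 + 1 = 41)
U(h) = -3 + (1 + h)/(3*(5 + h)) (U(h) = -3 + ((h + 1)/(h + 5))/3 = -3 + ((1 + h)/(5 + h))/3 = -3 + (1 + h)/(3*(5 + h)))
(232 + ((162 - 116) + U(-10)))*B = (232 + ((162 - 116) + 4*(-11 - 2*(-10))/(3*(5 - 10))))*41 = (232 + (46 + (4/3)*(-11 + 20)/(-5)))*41 = (232 + (46 + (4/3)*(-⅕)*9))*41 = (232 + (46 - 12/5))*41 = (232 + 218/5)*41 = (1378/5)*41 = 56498/5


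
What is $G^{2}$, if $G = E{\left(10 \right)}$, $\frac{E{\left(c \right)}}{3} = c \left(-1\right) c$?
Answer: $90000$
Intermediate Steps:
$E{\left(c \right)} = - 3 c^{2}$ ($E{\left(c \right)} = 3 c \left(-1\right) c = 3 - c c = 3 \left(- c^{2}\right) = - 3 c^{2}$)
$G = -300$ ($G = - 3 \cdot 10^{2} = \left(-3\right) 100 = -300$)
$G^{2} = \left(-300\right)^{2} = 90000$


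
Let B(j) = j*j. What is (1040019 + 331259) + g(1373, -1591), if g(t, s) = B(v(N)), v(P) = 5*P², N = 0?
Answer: 1371278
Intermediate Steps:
B(j) = j²
g(t, s) = 0 (g(t, s) = (5*0²)² = (5*0)² = 0² = 0)
(1040019 + 331259) + g(1373, -1591) = (1040019 + 331259) + 0 = 1371278 + 0 = 1371278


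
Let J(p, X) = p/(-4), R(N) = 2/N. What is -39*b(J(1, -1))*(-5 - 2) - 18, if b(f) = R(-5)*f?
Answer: 93/10 ≈ 9.3000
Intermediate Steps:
J(p, X) = -p/4 (J(p, X) = p*(-¼) = -p/4)
b(f) = -2*f/5 (b(f) = (2/(-5))*f = (2*(-⅕))*f = -2*f/5)
-39*b(J(1, -1))*(-5 - 2) - 18 = -39*(-(-1)/10)*(-5 - 2) - 18 = -39*(-⅖*(-¼))*(-7) - 18 = -39*(-7)/10 - 18 = -39*(-7/10) - 18 = 273/10 - 18 = 93/10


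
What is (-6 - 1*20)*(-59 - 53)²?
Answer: -326144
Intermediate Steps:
(-6 - 1*20)*(-59 - 53)² = (-6 - 20)*(-112)² = -26*12544 = -326144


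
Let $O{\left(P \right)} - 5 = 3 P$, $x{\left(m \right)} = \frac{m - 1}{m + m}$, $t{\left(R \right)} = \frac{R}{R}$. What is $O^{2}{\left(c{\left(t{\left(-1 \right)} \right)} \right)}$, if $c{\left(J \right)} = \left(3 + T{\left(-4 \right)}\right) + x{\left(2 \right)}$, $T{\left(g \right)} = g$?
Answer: $\frac{121}{16} \approx 7.5625$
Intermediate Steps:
$t{\left(R \right)} = 1$
$x{\left(m \right)} = \frac{-1 + m}{2 m}$
$c{\left(J \right)} = - \frac{3}{4}$ ($c{\left(J \right)} = \left(3 - 4\right) + \frac{-1 + 2}{2 \cdot 2} = -1 + \frac{1}{2} \cdot \frac{1}{2} \cdot 1 = -1 + \frac{1}{4} = - \frac{3}{4}$)
$O{\left(P \right)} = 5 + 3 P$
$O^{2}{\left(c{\left(t{\left(-1 \right)} \right)} \right)} = \left(5 + 3 \left(- \frac{3}{4}\right)\right)^{2} = \left(5 - \frac{9}{4}\right)^{2} = \left(\frac{11}{4}\right)^{2} = \frac{121}{16}$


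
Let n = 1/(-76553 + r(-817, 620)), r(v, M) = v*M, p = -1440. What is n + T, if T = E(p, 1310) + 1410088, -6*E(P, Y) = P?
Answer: 822352384503/583093 ≈ 1.4103e+6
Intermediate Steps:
E(P, Y) = -P/6
T = 1410328 (T = -⅙*(-1440) + 1410088 = 240 + 1410088 = 1410328)
r(v, M) = M*v
n = -1/583093 (n = 1/(-76553 + 620*(-817)) = 1/(-76553 - 506540) = 1/(-583093) = -1/583093 ≈ -1.7150e-6)
n + T = -1/583093 + 1410328 = 822352384503/583093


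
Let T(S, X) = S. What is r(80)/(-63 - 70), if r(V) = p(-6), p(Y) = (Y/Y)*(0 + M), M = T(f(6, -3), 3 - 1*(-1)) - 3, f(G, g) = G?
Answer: -3/133 ≈ -0.022556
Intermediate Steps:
M = 3 (M = 6 - 3 = 3)
p(Y) = 3 (p(Y) = (Y/Y)*(0 + 3) = 1*3 = 3)
r(V) = 3
r(80)/(-63 - 70) = 3/(-63 - 70) = 3/(-133) = -1/133*3 = -3/133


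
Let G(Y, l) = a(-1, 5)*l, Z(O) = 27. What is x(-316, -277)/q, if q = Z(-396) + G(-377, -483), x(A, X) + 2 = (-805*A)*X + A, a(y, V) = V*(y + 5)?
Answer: 70463578/9633 ≈ 7314.8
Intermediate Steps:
a(y, V) = V*(5 + y)
x(A, X) = -2 + A - 805*A*X (x(A, X) = -2 + ((-805*A)*X + A) = -2 + (-805*A*X + A) = -2 + (A - 805*A*X) = -2 + A - 805*A*X)
G(Y, l) = 20*l (G(Y, l) = (5*(5 - 1))*l = (5*4)*l = 20*l)
q = -9633 (q = 27 + 20*(-483) = 27 - 9660 = -9633)
x(-316, -277)/q = (-2 - 316 - 805*(-316)*(-277))/(-9633) = (-2 - 316 - 70463260)*(-1/9633) = -70463578*(-1/9633) = 70463578/9633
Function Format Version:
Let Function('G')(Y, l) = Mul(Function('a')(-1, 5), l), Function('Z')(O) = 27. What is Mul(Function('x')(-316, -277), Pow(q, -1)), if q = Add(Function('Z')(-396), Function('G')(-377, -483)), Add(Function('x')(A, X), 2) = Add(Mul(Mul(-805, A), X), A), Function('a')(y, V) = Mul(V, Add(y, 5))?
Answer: Rational(70463578, 9633) ≈ 7314.8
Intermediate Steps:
Function('a')(y, V) = Mul(V, Add(5, y))
Function('x')(A, X) = Add(-2, A, Mul(-805, A, X)) (Function('x')(A, X) = Add(-2, Add(Mul(Mul(-805, A), X), A)) = Add(-2, Add(Mul(-805, A, X), A)) = Add(-2, Add(A, Mul(-805, A, X))) = Add(-2, A, Mul(-805, A, X)))
Function('G')(Y, l) = Mul(20, l) (Function('G')(Y, l) = Mul(Mul(5, Add(5, -1)), l) = Mul(Mul(5, 4), l) = Mul(20, l))
q = -9633 (q = Add(27, Mul(20, -483)) = Add(27, -9660) = -9633)
Mul(Function('x')(-316, -277), Pow(q, -1)) = Mul(Add(-2, -316, Mul(-805, -316, -277)), Pow(-9633, -1)) = Mul(Add(-2, -316, -70463260), Rational(-1, 9633)) = Mul(-70463578, Rational(-1, 9633)) = Rational(70463578, 9633)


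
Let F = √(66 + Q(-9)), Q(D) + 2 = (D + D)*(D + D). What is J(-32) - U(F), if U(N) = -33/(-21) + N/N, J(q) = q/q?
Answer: -11/7 ≈ -1.5714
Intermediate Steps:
J(q) = 1
Q(D) = -2 + 4*D² (Q(D) = -2 + (D + D)*(D + D) = -2 + (2*D)*(2*D) = -2 + 4*D²)
F = 2*√97 (F = √(66 + (-2 + 4*(-9)²)) = √(66 + (-2 + 4*81)) = √(66 + (-2 + 324)) = √(66 + 322) = √388 = 2*√97 ≈ 19.698)
U(N) = 18/7 (U(N) = -33*(-1/21) + 1 = 11/7 + 1 = 18/7)
J(-32) - U(F) = 1 - 1*18/7 = 1 - 18/7 = -11/7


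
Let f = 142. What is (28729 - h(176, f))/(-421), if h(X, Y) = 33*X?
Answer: -22921/421 ≈ -54.444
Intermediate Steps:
(28729 - h(176, f))/(-421) = (28729 - 33*176)/(-421) = (28729 - 1*5808)*(-1/421) = (28729 - 5808)*(-1/421) = 22921*(-1/421) = -22921/421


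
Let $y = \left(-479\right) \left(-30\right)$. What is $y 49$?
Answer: $704130$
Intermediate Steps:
$y = 14370$
$y 49 = 14370 \cdot 49 = 704130$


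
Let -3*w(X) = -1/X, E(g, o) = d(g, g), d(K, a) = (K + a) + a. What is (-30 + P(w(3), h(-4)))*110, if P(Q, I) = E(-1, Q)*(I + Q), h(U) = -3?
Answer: -7040/3 ≈ -2346.7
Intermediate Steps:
d(K, a) = K + 2*a
E(g, o) = 3*g (E(g, o) = g + 2*g = 3*g)
w(X) = 1/(3*X) (w(X) = -(-1)/(3*X) = 1/(3*X))
P(Q, I) = -3*I - 3*Q (P(Q, I) = (3*(-1))*(I + Q) = -3*(I + Q) = -3*I - 3*Q)
(-30 + P(w(3), h(-4)))*110 = (-30 + (-3*(-3) - 1/3))*110 = (-30 + (9 - 1/3))*110 = (-30 + 26/3)*110 = -64/3*110 = -7040/3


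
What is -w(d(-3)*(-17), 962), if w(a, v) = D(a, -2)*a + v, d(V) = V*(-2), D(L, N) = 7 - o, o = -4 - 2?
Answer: 364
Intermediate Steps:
o = -6
D(L, N) = 13 (D(L, N) = 7 - 1*(-6) = 7 + 6 = 13)
d(V) = -2*V
w(a, v) = v + 13*a (w(a, v) = 13*a + v = v + 13*a)
-w(d(-3)*(-17), 962) = -(962 + 13*(-2*(-3)*(-17))) = -(962 + 13*(6*(-17))) = -(962 + 13*(-102)) = -(962 - 1326) = -1*(-364) = 364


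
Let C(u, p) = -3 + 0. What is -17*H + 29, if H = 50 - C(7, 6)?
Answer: -872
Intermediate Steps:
C(u, p) = -3
H = 53 (H = 50 - 1*(-3) = 50 + 3 = 53)
-17*H + 29 = -17*53 + 29 = -901 + 29 = -872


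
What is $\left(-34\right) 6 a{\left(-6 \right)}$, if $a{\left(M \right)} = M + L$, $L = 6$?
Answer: $0$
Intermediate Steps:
$a{\left(M \right)} = 6 + M$ ($a{\left(M \right)} = M + 6 = 6 + M$)
$\left(-34\right) 6 a{\left(-6 \right)} = \left(-34\right) 6 \left(6 - 6\right) = \left(-204\right) 0 = 0$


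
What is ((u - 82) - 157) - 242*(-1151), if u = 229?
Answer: 278532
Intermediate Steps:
((u - 82) - 157) - 242*(-1151) = ((229 - 82) - 157) - 242*(-1151) = (147 - 157) + 278542 = -10 + 278542 = 278532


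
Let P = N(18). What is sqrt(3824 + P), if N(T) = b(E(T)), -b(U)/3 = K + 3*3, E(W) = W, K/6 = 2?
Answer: sqrt(3761) ≈ 61.327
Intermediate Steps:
K = 12 (K = 6*2 = 12)
b(U) = -63 (b(U) = -3*(12 + 3*3) = -3*(12 + 9) = -3*21 = -63)
N(T) = -63
P = -63
sqrt(3824 + P) = sqrt(3824 - 63) = sqrt(3761)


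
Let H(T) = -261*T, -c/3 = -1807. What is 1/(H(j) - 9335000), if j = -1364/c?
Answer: -1807/16868226332 ≈ -1.0712e-7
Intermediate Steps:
c = 5421 (c = -3*(-1807) = 5421)
j = -1364/5421 ≈ -0.25161
1/(H(j) - 9335000) = 1/(-261*(-1364/5421) - 9335000) = 1/(118668/1807 - 9335000) = 1/(-16868226332/1807) = -1807/16868226332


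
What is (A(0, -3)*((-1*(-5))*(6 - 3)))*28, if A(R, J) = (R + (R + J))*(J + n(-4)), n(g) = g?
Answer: 8820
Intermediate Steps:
A(R, J) = (-4 + J)*(J + 2*R) (A(R, J) = (R + (R + J))*(J - 4) = (R + (J + R))*(-4 + J) = (J + 2*R)*(-4 + J) = (-4 + J)*(J + 2*R))
(A(0, -3)*((-1*(-5))*(6 - 3)))*28 = (((-3)² - 8*0 - 4*(-3) + 2*(-3)*0)*((-1*(-5))*(6 - 3)))*28 = ((9 + 0 + 12 + 0)*(5*3))*28 = (21*15)*28 = 315*28 = 8820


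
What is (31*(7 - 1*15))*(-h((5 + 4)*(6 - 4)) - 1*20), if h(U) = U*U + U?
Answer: 89776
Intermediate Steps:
h(U) = U + U² (h(U) = U² + U = U + U²)
(31*(7 - 1*15))*(-h((5 + 4)*(6 - 4)) - 1*20) = (31*(7 - 1*15))*(-(5 + 4)*(6 - 4)*(1 + (5 + 4)*(6 - 4)) - 1*20) = (31*(7 - 15))*(-9*2*(1 + 9*2) - 20) = (31*(-8))*(-18*(1 + 18) - 20) = -248*(-18*19 - 20) = -248*(-1*342 - 20) = -248*(-342 - 20) = -248*(-362) = 89776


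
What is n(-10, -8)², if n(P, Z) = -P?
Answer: 100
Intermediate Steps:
n(-10, -8)² = (-1*(-10))² = 10² = 100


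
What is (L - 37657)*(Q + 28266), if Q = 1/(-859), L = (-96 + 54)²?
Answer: -871499735249/859 ≈ -1.0146e+9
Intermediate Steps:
L = 1764 (L = (-42)² = 1764)
Q = -1/859 ≈ -0.0011641
(L - 37657)*(Q + 28266) = (1764 - 37657)*(-1/859 + 28266) = -35893*24280493/859 = -871499735249/859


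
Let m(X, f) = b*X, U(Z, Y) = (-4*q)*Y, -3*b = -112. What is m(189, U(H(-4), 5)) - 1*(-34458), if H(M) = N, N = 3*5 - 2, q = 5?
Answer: 41514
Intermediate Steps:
N = 13 (N = 15 - 2 = 13)
b = 112/3 (b = -⅓*(-112) = 112/3 ≈ 37.333)
H(M) = 13
U(Z, Y) = -20*Y (U(Z, Y) = (-4*5)*Y = -20*Y)
m(X, f) = 112*X/3
m(189, U(H(-4), 5)) - 1*(-34458) = (112/3)*189 - 1*(-34458) = 7056 + 34458 = 41514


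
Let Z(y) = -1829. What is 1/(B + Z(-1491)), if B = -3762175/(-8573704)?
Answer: -8573704/15677542441 ≈ -0.00054688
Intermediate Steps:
B = 3762175/8573704 (B = -3762175*(-1/8573704) = 3762175/8573704 ≈ 0.43880)
1/(B + Z(-1491)) = 1/(3762175/8573704 - 1829) = 1/(-15677542441/8573704) = -8573704/15677542441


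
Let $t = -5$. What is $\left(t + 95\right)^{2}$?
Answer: $8100$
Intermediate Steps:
$\left(t + 95\right)^{2} = \left(-5 + 95\right)^{2} = 90^{2} = 8100$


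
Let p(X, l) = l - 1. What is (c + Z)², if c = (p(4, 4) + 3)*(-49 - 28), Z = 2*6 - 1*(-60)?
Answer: 152100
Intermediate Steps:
p(X, l) = -1 + l
Z = 72 (Z = 12 + 60 = 72)
c = -462 (c = ((-1 + 4) + 3)*(-49 - 28) = (3 + 3)*(-77) = 6*(-77) = -462)
(c + Z)² = (-462 + 72)² = (-390)² = 152100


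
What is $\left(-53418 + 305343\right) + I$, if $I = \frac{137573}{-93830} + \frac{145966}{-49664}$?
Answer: $\frac{293485799960187}{1164993280} \approx 2.5192 \cdot 10^{5}$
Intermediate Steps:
$I = - \frac{5132103813}{1164993280}$ ($I = 137573 \left(- \frac{1}{93830}\right) + 145966 \left(- \frac{1}{49664}\right) = - \frac{137573}{93830} - \frac{72983}{24832} = - \frac{5132103813}{1164993280} \approx -4.4053$)
$\left(-53418 + 305343\right) + I = \left(-53418 + 305343\right) - \frac{5132103813}{1164993280} = 251925 - \frac{5132103813}{1164993280} = \frac{293485799960187}{1164993280}$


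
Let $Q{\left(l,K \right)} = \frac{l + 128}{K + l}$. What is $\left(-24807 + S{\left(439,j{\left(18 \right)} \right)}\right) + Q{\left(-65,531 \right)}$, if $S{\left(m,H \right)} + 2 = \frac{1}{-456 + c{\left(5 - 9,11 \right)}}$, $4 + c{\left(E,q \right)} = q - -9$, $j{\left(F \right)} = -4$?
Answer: $- \frac{2543405053}{102520} \approx -24809.0$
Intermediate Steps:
$Q{\left(l,K \right)} = \frac{128 + l}{K + l}$
$c{\left(E,q \right)} = 5 + q$ ($c{\left(E,q \right)} = -4 + \left(q - -9\right) = -4 + \left(q + 9\right) = -4 + \left(9 + q\right) = 5 + q$)
$S{\left(m,H \right)} = - \frac{881}{440}$ ($S{\left(m,H \right)} = -2 + \frac{1}{-456 + \left(5 + 11\right)} = -2 + \frac{1}{-456 + 16} = -2 + \frac{1}{-440} = -2 - \frac{1}{440} = - \frac{881}{440}$)
$\left(-24807 + S{\left(439,j{\left(18 \right)} \right)}\right) + Q{\left(-65,531 \right)} = \left(-24807 - \frac{881}{440}\right) + \frac{128 - 65}{531 - 65} = - \frac{10915961}{440} + \frac{1}{466} \cdot 63 = - \frac{10915961}{440} + \frac{63}{466} = - \frac{2543405053}{102520}$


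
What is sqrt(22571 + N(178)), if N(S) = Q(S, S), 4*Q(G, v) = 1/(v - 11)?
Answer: sqrt(2517930643)/334 ≈ 150.24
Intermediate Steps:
Q(G, v) = 1/(4*(-11 + v)) (Q(G, v) = 1/(4*(v - 11)) = 1/(4*(-11 + v)))
N(S) = 1/(4*(-11 + S))
sqrt(22571 + N(178)) = sqrt(22571 + 1/(4*(-11 + 178))) = sqrt(22571 + (1/4)/167) = sqrt(22571 + (1/4)*(1/167)) = sqrt(22571 + 1/668) = sqrt(15077429/668) = sqrt(2517930643)/334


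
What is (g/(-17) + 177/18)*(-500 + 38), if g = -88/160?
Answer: -774851/170 ≈ -4557.9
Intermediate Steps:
g = -11/20 (g = -88*1/160 = -11/20 ≈ -0.55000)
(g/(-17) + 177/18)*(-500 + 38) = (-11/20/(-17) + 177/18)*(-500 + 38) = (-11/20*(-1/17) + 177*(1/18))*(-462) = (11/340 + 59/6)*(-462) = (10063/1020)*(-462) = -774851/170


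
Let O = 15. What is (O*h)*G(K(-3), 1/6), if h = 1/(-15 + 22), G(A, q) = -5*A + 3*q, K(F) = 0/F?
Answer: 15/14 ≈ 1.0714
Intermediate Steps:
K(F) = 0
h = 1/7 ≈ 0.14286
(O*h)*G(K(-3), 1/6) = (15*(1/7))*(-5*0 + 3/6) = 15*(0 + 3*(1/6))/7 = 15*(0 + 1/2)/7 = (15/7)*(1/2) = 15/14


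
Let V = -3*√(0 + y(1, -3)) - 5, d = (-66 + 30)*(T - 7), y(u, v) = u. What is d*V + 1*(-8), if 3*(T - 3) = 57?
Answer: 4312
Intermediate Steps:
T = 22 (T = 3 + (⅓)*57 = 3 + 19 = 22)
d = -540 (d = (-66 + 30)*(22 - 7) = -36*15 = -540)
V = -8 (V = -3*√(0 + 1) - 5 = -3*√1 - 5 = -3*1 - 5 = -3 - 5 = -8)
d*V + 1*(-8) = -540*(-8) + 1*(-8) = 4320 - 8 = 4312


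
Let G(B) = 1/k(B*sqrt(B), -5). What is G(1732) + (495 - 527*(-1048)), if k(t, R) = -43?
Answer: 23770012/43 ≈ 5.5279e+5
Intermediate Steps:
G(B) = -1/43 (G(B) = 1/(-43) = -1/43)
G(1732) + (495 - 527*(-1048)) = -1/43 + (495 - 527*(-1048)) = -1/43 + (495 + 552296) = -1/43 + 552791 = 23770012/43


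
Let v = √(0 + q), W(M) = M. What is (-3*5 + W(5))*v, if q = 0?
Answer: 0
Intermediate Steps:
v = 0 (v = √(0 + 0) = √0 = 0)
(-3*5 + W(5))*v = (-3*5 + 5)*0 = (-15 + 5)*0 = -10*0 = 0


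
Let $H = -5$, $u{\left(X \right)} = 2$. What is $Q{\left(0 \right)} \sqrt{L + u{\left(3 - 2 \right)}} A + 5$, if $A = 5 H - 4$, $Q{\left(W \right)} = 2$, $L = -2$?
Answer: $5$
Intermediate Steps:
$A = -29$ ($A = 5 \left(-5\right) - 4 = -25 - 4 = -29$)
$Q{\left(0 \right)} \sqrt{L + u{\left(3 - 2 \right)}} A + 5 = 2 \sqrt{-2 + 2} \left(-29\right) + 5 = 2 \sqrt{0} \left(-29\right) + 5 = 2 \cdot 0 \left(-29\right) + 5 = 0 \left(-29\right) + 5 = 0 + 5 = 5$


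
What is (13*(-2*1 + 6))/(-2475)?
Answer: -52/2475 ≈ -0.021010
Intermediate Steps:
(13*(-2*1 + 6))/(-2475) = (13*(-2 + 6))*(-1/2475) = (13*4)*(-1/2475) = 52*(-1/2475) = -52/2475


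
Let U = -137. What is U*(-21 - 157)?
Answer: 24386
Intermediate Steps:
U*(-21 - 157) = -137*(-21 - 157) = -137*(-178) = 24386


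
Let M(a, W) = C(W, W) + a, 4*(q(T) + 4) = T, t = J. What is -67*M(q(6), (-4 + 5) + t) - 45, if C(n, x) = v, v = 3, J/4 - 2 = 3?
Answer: -157/2 ≈ -78.500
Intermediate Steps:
J = 20 (J = 8 + 4*3 = 8 + 12 = 20)
t = 20
C(n, x) = 3
q(T) = -4 + T/4
M(a, W) = 3 + a
-67*M(q(6), (-4 + 5) + t) - 45 = -67*(3 + (-4 + (1/4)*6)) - 45 = -67*(3 + (-4 + 3/2)) - 45 = -67*(3 - 5/2) - 45 = -67*1/2 - 45 = -67/2 - 45 = -157/2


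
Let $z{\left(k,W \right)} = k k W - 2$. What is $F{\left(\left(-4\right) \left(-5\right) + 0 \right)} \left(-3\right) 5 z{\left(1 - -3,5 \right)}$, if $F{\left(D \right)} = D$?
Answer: $-23400$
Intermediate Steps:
$z{\left(k,W \right)} = -2 + W k^{2}$ ($z{\left(k,W \right)} = k^{2} W - 2 = W k^{2} - 2 = -2 + W k^{2}$)
$F{\left(\left(-4\right) \left(-5\right) + 0 \right)} \left(-3\right) 5 z{\left(1 - -3,5 \right)} = \left(\left(-4\right) \left(-5\right) + 0\right) \left(-3\right) 5 \left(-2 + 5 \left(1 - -3\right)^{2}\right) = \left(20 + 0\right) \left(- 15 \left(-2 + 5 \left(1 + 3\right)^{2}\right)\right) = 20 \left(- 15 \left(-2 + 5 \cdot 4^{2}\right)\right) = 20 \left(- 15 \left(-2 + 5 \cdot 16\right)\right) = 20 \left(- 15 \left(-2 + 80\right)\right) = 20 \left(\left(-15\right) 78\right) = 20 \left(-1170\right) = -23400$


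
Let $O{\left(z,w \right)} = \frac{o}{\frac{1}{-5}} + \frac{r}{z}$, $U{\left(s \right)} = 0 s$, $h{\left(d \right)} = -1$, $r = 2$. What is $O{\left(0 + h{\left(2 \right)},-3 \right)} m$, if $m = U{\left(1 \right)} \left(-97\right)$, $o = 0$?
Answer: $0$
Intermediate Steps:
$U{\left(s \right)} = 0$
$O{\left(z,w \right)} = \frac{2}{z}$ ($O{\left(z,w \right)} = \frac{0}{\frac{1}{-5}} + \frac{2}{z} = \frac{0}{- \frac{1}{5}} + \frac{2}{z} = 0 \left(-5\right) + \frac{2}{z} = 0 + \frac{2}{z} = \frac{2}{z}$)
$m = 0$ ($m = 0 \left(-97\right) = 0$)
$O{\left(0 + h{\left(2 \right)},-3 \right)} m = \frac{2}{0 - 1} \cdot 0 = \frac{2}{-1} \cdot 0 = 2 \left(-1\right) 0 = \left(-2\right) 0 = 0$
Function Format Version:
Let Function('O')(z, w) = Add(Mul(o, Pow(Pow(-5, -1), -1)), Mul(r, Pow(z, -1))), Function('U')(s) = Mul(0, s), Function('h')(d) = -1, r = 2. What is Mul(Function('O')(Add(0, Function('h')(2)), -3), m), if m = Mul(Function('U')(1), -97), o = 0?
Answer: 0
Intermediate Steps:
Function('U')(s) = 0
Function('O')(z, w) = Mul(2, Pow(z, -1)) (Function('O')(z, w) = Add(Mul(0, Pow(Pow(-5, -1), -1)), Mul(2, Pow(z, -1))) = Add(Mul(0, Pow(Rational(-1, 5), -1)), Mul(2, Pow(z, -1))) = Add(Mul(0, -5), Mul(2, Pow(z, -1))) = Add(0, Mul(2, Pow(z, -1))) = Mul(2, Pow(z, -1)))
m = 0 (m = Mul(0, -97) = 0)
Mul(Function('O')(Add(0, Function('h')(2)), -3), m) = Mul(Mul(2, Pow(Add(0, -1), -1)), 0) = Mul(Mul(2, Pow(-1, -1)), 0) = Mul(Mul(2, -1), 0) = Mul(-2, 0) = 0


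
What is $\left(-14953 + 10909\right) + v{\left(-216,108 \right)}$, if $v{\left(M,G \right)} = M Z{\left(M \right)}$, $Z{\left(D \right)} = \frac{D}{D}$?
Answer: $-4260$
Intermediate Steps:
$Z{\left(D \right)} = 1$
$v{\left(M,G \right)} = M$ ($v{\left(M,G \right)} = M 1 = M$)
$\left(-14953 + 10909\right) + v{\left(-216,108 \right)} = \left(-14953 + 10909\right) - 216 = -4044 - 216 = -4260$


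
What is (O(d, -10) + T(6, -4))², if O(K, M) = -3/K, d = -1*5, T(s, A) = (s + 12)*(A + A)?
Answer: 514089/25 ≈ 20564.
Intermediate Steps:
T(s, A) = 2*A*(12 + s) (T(s, A) = (12 + s)*(2*A) = 2*A*(12 + s))
d = -5
(O(d, -10) + T(6, -4))² = (-3/(-5) + 2*(-4)*(12 + 6))² = (-3*(-⅕) + 2*(-4)*18)² = (⅗ - 144)² = (-717/5)² = 514089/25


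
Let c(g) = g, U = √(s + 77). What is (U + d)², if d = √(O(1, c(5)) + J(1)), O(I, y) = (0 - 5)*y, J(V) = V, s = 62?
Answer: 115 + 4*I*√834 ≈ 115.0 + 115.52*I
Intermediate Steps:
U = √139 (U = √(62 + 77) = √139 ≈ 11.790)
O(I, y) = -5*y
d = 2*I*√6 (d = √(-5*5 + 1) = √(-25 + 1) = √(-24) = 2*I*√6 ≈ 4.899*I)
(U + d)² = (√139 + 2*I*√6)²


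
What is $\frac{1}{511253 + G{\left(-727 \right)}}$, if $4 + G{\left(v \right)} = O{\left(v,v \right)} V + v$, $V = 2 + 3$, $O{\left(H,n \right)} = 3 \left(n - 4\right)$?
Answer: $\frac{1}{499557} \approx 2.0018 \cdot 10^{-6}$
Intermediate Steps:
$O{\left(H,n \right)} = -12 + 3 n$ ($O{\left(H,n \right)} = 3 \left(-4 + n\right) = -12 + 3 n$)
$V = 5$
$G{\left(v \right)} = -64 + 16 v$ ($G{\left(v \right)} = -4 + \left(\left(-12 + 3 v\right) 5 + v\right) = -4 + \left(\left(-60 + 15 v\right) + v\right) = -4 + \left(-60 + 16 v\right) = -64 + 16 v$)
$\frac{1}{511253 + G{\left(-727 \right)}} = \frac{1}{511253 + \left(-64 + 16 \left(-727\right)\right)} = \frac{1}{511253 - 11696} = \frac{1}{499557}$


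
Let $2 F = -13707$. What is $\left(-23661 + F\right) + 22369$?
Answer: $- \frac{16291}{2} \approx -8145.5$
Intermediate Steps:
$F = - \frac{13707}{2}$ ($F = \frac{1}{2} \left(-13707\right) = - \frac{13707}{2} \approx -6853.5$)
$\left(-23661 + F\right) + 22369 = \left(-23661 - \frac{13707}{2}\right) + 22369 = - \frac{61029}{2} + 22369 = - \frac{16291}{2}$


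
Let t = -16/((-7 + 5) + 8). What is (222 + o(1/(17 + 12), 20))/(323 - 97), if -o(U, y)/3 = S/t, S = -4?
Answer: 435/452 ≈ 0.96239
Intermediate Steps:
t = -8/3 (t = -16/(-2 + 8) = -16/6 = -16*⅙ = -8/3 ≈ -2.6667)
o(U, y) = -9/2 (o(U, y) = -(-12)/(-8/3) = -(-12)*(-3)/8 = -3*3/2 = -9/2)
(222 + o(1/(17 + 12), 20))/(323 - 97) = (222 - 9/2)/(323 - 97) = (435/2)/226 = (1/226)*(435/2) = 435/452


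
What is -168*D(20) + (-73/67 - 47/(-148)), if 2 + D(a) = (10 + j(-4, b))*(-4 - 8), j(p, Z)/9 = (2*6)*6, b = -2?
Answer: 13157175769/9916 ≈ 1.3269e+6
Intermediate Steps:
j(p, Z) = 648 (j(p, Z) = 9*((2*6)*6) = 9*(12*6) = 9*72 = 648)
D(a) = -7898 (D(a) = -2 + (10 + 648)*(-4 - 8) = -2 + 658*(-12) = -2 - 7896 = -7898)
-168*D(20) + (-73/67 - 47/(-148)) = -168*(-7898) + (-73/67 - 47/(-148)) = 1326864 + (-73*1/67 - 47*(-1/148)) = 1326864 + (-73/67 + 47/148) = 1326864 - 7655/9916 = 13157175769/9916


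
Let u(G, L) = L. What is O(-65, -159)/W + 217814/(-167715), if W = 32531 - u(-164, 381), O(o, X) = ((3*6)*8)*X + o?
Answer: -2170724843/1078407450 ≈ -2.0129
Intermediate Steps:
O(o, X) = o + 144*X (O(o, X) = (18*8)*X + o = 144*X + o = o + 144*X)
W = 32150 (W = 32531 - 1*381 = 32531 - 381 = 32150)
O(-65, -159)/W + 217814/(-167715) = (-65 + 144*(-159))/32150 + 217814/(-167715) = (-65 - 22896)*(1/32150) + 217814*(-1/167715) = -22961*1/32150 - 217814/167715 = -22961/32150 - 217814/167715 = -2170724843/1078407450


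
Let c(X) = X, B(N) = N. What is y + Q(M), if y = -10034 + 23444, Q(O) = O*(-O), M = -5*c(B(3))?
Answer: 13185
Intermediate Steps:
M = -15 (M = -5*3 = -15)
Q(O) = -O²
y = 13410
y + Q(M) = 13410 - 1*(-15)² = 13410 - 1*225 = 13410 - 225 = 13185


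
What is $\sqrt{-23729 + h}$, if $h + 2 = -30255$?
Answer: $i \sqrt{53986} \approx 232.35 i$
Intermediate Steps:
$h = -30257$ ($h = -2 - 30255 = -30257$)
$\sqrt{-23729 + h} = \sqrt{-23729 - 30257} = \sqrt{-53986} = i \sqrt{53986}$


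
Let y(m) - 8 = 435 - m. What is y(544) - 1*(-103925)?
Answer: 103824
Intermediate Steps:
y(m) = 443 - m (y(m) = 8 + (435 - m) = 443 - m)
y(544) - 1*(-103925) = (443 - 1*544) - 1*(-103925) = (443 - 544) + 103925 = -101 + 103925 = 103824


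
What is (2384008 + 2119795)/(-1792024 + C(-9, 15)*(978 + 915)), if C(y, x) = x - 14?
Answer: -4503803/1790131 ≈ -2.5159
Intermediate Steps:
C(y, x) = -14 + x
(2384008 + 2119795)/(-1792024 + C(-9, 15)*(978 + 915)) = (2384008 + 2119795)/(-1792024 + (-14 + 15)*(978 + 915)) = 4503803/(-1792024 + 1*1893) = 4503803/(-1792024 + 1893) = 4503803/(-1790131) = 4503803*(-1/1790131) = -4503803/1790131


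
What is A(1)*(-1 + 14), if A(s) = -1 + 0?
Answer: -13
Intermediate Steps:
A(s) = -1
A(1)*(-1 + 14) = -(-1 + 14) = -1*13 = -13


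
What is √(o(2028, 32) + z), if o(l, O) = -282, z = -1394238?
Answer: 2*I*√348630 ≈ 1180.9*I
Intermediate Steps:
√(o(2028, 32) + z) = √(-282 - 1394238) = √(-1394520) = 2*I*√348630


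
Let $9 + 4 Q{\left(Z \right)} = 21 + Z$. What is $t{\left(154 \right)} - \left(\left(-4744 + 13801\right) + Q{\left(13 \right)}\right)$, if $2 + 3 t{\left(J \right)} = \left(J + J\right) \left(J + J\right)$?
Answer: $\frac{270689}{12} \approx 22557.0$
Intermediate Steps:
$Q{\left(Z \right)} = 3 + \frac{Z}{4}$ ($Q{\left(Z \right)} = - \frac{9}{4} + \frac{21 + Z}{4} = - \frac{9}{4} + \left(\frac{21}{4} + \frac{Z}{4}\right) = 3 + \frac{Z}{4}$)
$t{\left(J \right)} = - \frac{2}{3} + \frac{4 J^{2}}{3}$ ($t{\left(J \right)} = - \frac{2}{3} + \frac{\left(J + J\right) \left(J + J\right)}{3} = - \frac{2}{3} + \frac{2 J 2 J}{3} = - \frac{2}{3} + \frac{4 J^{2}}{3}$)
$t{\left(154 \right)} - \left(\left(-4744 + 13801\right) + Q{\left(13 \right)}\right) = \left(- \frac{2}{3} + \frac{4 \cdot 154^{2}}{3}\right) - \left(\left(-4744 + 13801\right) + \left(3 + \frac{1}{4} \cdot 13\right)\right) = \left(- \frac{2}{3} + \frac{4}{3} \cdot 23716\right) - \left(9057 + \left(3 + \frac{13}{4}\right)\right) = \left(- \frac{2}{3} + \frac{94864}{3}\right) - \left(9057 + \frac{25}{4}\right) = \frac{94862}{3} - \frac{36253}{4} = \frac{270689}{12}$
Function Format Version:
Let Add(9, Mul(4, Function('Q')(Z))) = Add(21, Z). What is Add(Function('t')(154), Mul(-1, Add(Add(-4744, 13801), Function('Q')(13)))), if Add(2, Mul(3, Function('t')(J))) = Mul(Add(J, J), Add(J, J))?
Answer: Rational(270689, 12) ≈ 22557.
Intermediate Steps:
Function('Q')(Z) = Add(3, Mul(Rational(1, 4), Z)) (Function('Q')(Z) = Add(Rational(-9, 4), Mul(Rational(1, 4), Add(21, Z))) = Add(Rational(-9, 4), Add(Rational(21, 4), Mul(Rational(1, 4), Z))) = Add(3, Mul(Rational(1, 4), Z)))
Function('t')(J) = Add(Rational(-2, 3), Mul(Rational(4, 3), Pow(J, 2))) (Function('t')(J) = Add(Rational(-2, 3), Mul(Rational(1, 3), Mul(Add(J, J), Add(J, J)))) = Add(Rational(-2, 3), Mul(Rational(1, 3), Mul(Mul(2, J), Mul(2, J)))) = Add(Rational(-2, 3), Mul(Rational(1, 3), Mul(4, Pow(J, 2)))) = Add(Rational(-2, 3), Mul(Rational(4, 3), Pow(J, 2))))
Add(Function('t')(154), Mul(-1, Add(Add(-4744, 13801), Function('Q')(13)))) = Add(Add(Rational(-2, 3), Mul(Rational(4, 3), Pow(154, 2))), Mul(-1, Add(Add(-4744, 13801), Add(3, Mul(Rational(1, 4), 13))))) = Add(Add(Rational(-2, 3), Mul(Rational(4, 3), 23716)), Mul(-1, Add(9057, Add(3, Rational(13, 4))))) = Add(Add(Rational(-2, 3), Rational(94864, 3)), Mul(-1, Add(9057, Rational(25, 4)))) = Add(Rational(94862, 3), Mul(-1, Rational(36253, 4))) = Add(Rational(94862, 3), Rational(-36253, 4)) = Rational(270689, 12)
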